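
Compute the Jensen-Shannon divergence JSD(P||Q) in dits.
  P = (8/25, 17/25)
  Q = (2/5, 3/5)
0.0015 dits

Jensen-Shannon divergence is:
JSD(P||Q) = 0.5 × D_KL(P||M) + 0.5 × D_KL(Q||M)
where M = 0.5 × (P + Q) is the mixture distribution.

M = 0.5 × (8/25, 17/25) + 0.5 × (2/5, 3/5) = (9/25, 16/25)

D_KL(P||M) = 0.0015 dits
D_KL(Q||M) = 0.0015 dits

JSD(P||Q) = 0.5 × 0.0015 + 0.5 × 0.0015 = 0.0015 dits

Unlike KL divergence, JSD is symmetric and bounded: 0 ≤ JSD ≤ log(2).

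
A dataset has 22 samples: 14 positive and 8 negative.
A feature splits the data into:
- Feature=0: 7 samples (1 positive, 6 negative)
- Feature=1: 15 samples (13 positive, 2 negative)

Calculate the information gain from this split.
0.3711 bits

Information Gain = H(Y) - H(Y|Feature)

Before split:
P(positive) = 14/22 = 0.6364
H(Y) = 0.9457 bits

After split:
Feature=0: H = 0.5917 bits (weight = 7/22)
Feature=1: H = 0.5665 bits (weight = 15/22)
H(Y|Feature) = (7/22)×0.5917 + (15/22)×0.5665 = 0.5745 bits

Information Gain = 0.9457 - 0.5745 = 0.3711 bits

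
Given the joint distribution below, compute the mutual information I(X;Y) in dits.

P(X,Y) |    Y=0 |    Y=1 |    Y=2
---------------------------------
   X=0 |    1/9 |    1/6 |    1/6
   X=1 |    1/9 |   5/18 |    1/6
0.0034 dits

Mutual information: I(X;Y) = H(X) + H(Y) - H(X,Y)

Marginals:
P(X) = (4/9, 5/9), H(X) = 0.2983 dits
P(Y) = (2/9, 4/9, 1/3), H(Y) = 0.4607 dits

Joint entropy: H(X,Y) = 0.7557 dits

I(X;Y) = 0.2983 + 0.4607 - 0.7557 = 0.0034 dits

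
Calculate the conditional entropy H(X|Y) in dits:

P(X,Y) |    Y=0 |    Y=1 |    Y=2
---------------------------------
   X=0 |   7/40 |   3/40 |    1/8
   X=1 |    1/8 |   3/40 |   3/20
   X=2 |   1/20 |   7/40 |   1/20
0.4363 dits

Using the chain rule: H(X|Y) = H(X,Y) - H(Y)

First, compute H(X,Y) = 0.9131 dits

Marginal P(Y) = (7/20, 13/40, 13/40)
H(Y) = 0.4769 dits

H(X|Y) = H(X,Y) - H(Y) = 0.9131 - 0.4769 = 0.4363 dits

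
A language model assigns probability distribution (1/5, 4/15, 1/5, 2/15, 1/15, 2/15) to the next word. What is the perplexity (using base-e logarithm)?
5.5516

Perplexity is e^H (or exp(H) for natural log).

First, H = -Σ p log p = 1.7141 nats
Perplexity = e^1.7141 = 5.5516

Interpretation: The model's uncertainty is equivalent to choosing uniformly among 5.6 options.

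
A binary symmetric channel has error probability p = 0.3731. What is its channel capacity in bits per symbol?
0.0470 bits

For a binary symmetric channel (BSC) with error probability p:
Capacity C = 1 - H(p) bits per symbol

where H(p) = -p log₂(p) - (1-p) log₂(1-p) is the binary entropy function.

H(0.3731) = 0.9530 bits
C = 1 - 0.9530 = 0.0470 bits per symbol

This means we can reliably transmit up to 0.0470 bits of information per channel use.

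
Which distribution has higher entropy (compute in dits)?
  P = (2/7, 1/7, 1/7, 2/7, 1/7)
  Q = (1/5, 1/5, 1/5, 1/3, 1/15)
P

Computing entropies in dits:
H(P) = 0.6731
H(Q) = 0.6568

Distribution P has higher entropy.

Intuition: The distribution closer to uniform (more spread out) has higher entropy.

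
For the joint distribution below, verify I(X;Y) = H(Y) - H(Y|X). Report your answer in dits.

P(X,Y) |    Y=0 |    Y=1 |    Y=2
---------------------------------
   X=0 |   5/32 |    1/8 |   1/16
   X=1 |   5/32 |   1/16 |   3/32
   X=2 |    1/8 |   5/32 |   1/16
I(X;Y) = 0.0117 dits

Mutual information has multiple equivalent forms:
- I(X;Y) = H(X) - H(X|Y)
- I(X;Y) = H(Y) - H(Y|X)
- I(X;Y) = H(X) + H(Y) - H(X,Y)

Computing all quantities:
H(X) = 0.4767, H(Y) = 0.4609, H(X,Y) = 0.9258
H(X|Y) = 0.4649, H(Y|X) = 0.4491

Verification:
H(X) - H(X|Y) = 0.4767 - 0.4649 = 0.0117
H(Y) - H(Y|X) = 0.4609 - 0.4491 = 0.0117
H(X) + H(Y) - H(X,Y) = 0.4767 + 0.4609 - 0.9258 = 0.0117

All forms give I(X;Y) = 0.0117 dits. ✓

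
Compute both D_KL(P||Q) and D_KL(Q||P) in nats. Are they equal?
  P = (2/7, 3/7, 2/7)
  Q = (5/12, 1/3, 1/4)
D_KL(P||Q) = 0.0381, D_KL(Q||P) = 0.0401

KL divergence is not symmetric: D_KL(P||Q) ≠ D_KL(Q||P) in general.

D_KL(P||Q) = 0.0381 nats
D_KL(Q||P) = 0.0401 nats

No, they are not equal!

This asymmetry is why KL divergence is not a true distance metric.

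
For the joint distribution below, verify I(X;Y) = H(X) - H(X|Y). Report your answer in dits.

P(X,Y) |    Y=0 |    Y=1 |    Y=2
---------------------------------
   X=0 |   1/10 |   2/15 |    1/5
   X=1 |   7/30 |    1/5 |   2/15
I(X;Y) = 0.0139 dits

Mutual information has multiple equivalent forms:
- I(X;Y) = H(X) - H(X|Y)
- I(X;Y) = H(Y) - H(Y|X)
- I(X;Y) = H(X) + H(Y) - H(X,Y)

Computing all quantities:
H(X) = 0.2972, H(Y) = 0.4771, H(X,Y) = 0.7604
H(X|Y) = 0.2833, H(Y|X) = 0.4633

Verification:
H(X) - H(X|Y) = 0.2972 - 0.2833 = 0.0139
H(Y) - H(Y|X) = 0.4771 - 0.4633 = 0.0139
H(X) + H(Y) - H(X,Y) = 0.2972 + 0.4771 - 0.7604 = 0.0139

All forms give I(X;Y) = 0.0139 dits. ✓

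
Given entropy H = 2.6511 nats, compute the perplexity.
14.1696

Perplexity is e^H (or exp(H) for natural log).

H = 2.6511 nats
Perplexity = e^2.6511 = 14.1696

Interpretation: The model's uncertainty is equivalent to choosing uniformly among 14.2 options.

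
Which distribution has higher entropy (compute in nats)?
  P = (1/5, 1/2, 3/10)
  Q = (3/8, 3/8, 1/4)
Q

Computing entropies in nats:
H(P) = 1.0297
H(Q) = 1.0822

Distribution Q has higher entropy.

Intuition: The distribution closer to uniform (more spread out) has higher entropy.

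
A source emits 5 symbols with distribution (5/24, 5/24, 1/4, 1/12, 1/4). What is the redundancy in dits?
0.0242 dits

Redundancy measures how far a source is from maximum entropy:
R = H_max - H(X)

Maximum entropy for 5 symbols: H_max = log_10(5) = 0.6990 dits
Actual entropy: H(X) = 0.6748 dits
Redundancy: R = 0.6990 - 0.6748 = 0.0242 dits

This redundancy represents potential for compression: the source could be compressed by 0.0242 dits per symbol.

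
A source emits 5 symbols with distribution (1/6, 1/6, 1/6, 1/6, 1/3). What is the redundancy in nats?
0.0487 nats

Redundancy measures how far a source is from maximum entropy:
R = H_max - H(X)

Maximum entropy for 5 symbols: H_max = log_e(5) = 1.6094 nats
Actual entropy: H(X) = 1.5607 nats
Redundancy: R = 1.6094 - 1.5607 = 0.0487 nats

This redundancy represents potential for compression: the source could be compressed by 0.0487 nats per symbol.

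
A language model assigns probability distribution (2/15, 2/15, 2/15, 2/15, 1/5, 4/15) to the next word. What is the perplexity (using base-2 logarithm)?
5.7487

Perplexity is 2^H (or exp(H) for natural log).

First, H = -Σ p log p = 2.5232 bits
Perplexity = 2^2.5232 = 5.7487

Interpretation: The model's uncertainty is equivalent to choosing uniformly among 5.7 options.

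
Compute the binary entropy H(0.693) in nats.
0.6167 nats

The binary entropy function is:
H(p) = -p log(p) - (1-p) log(1-p)

H(0.693) = -0.693 × log_e(0.693) - 0.307 × log_e(0.307)
H(0.693) = 0.6167 nats

Note: Binary entropy is maximized at p=0.5 (H=1 bit) and minimized at p=0 or p=1 (H=0).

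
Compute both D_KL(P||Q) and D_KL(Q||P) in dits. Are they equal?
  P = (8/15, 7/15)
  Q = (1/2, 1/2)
D_KL(P||Q) = 0.0010, D_KL(Q||P) = 0.0010

KL divergence is not symmetric: D_KL(P||Q) ≠ D_KL(Q||P) in general.

D_KL(P||Q) = 0.0010 dits
D_KL(Q||P) = 0.0010 dits

In this case they happen to be equal (to 4 decimal places).

This asymmetry is why KL divergence is not a true distance metric.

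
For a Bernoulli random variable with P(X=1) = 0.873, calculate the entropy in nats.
0.3806 nats

The binary entropy function is:
H(p) = -p log(p) - (1-p) log(1-p)

H(0.873) = -0.873 × log_e(0.873) - 0.127 × log_e(0.127)
H(0.873) = 0.3806 nats

Note: Binary entropy is maximized at p=0.5 (H=1 bit) and minimized at p=0 or p=1 (H=0).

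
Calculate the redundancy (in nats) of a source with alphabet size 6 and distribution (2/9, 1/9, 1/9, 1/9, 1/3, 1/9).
0.1148 nats

Redundancy measures how far a source is from maximum entropy:
R = H_max - H(X)

Maximum entropy for 6 symbols: H_max = log_e(6) = 1.7918 nats
Actual entropy: H(X) = 1.6770 nats
Redundancy: R = 1.7918 - 1.6770 = 0.1148 nats

This redundancy represents potential for compression: the source could be compressed by 0.1148 nats per symbol.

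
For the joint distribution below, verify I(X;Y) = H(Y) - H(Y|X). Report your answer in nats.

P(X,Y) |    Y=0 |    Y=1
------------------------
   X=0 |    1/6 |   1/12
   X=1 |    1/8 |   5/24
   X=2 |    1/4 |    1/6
I(X;Y) = 0.0296 nats

Mutual information has multiple equivalent forms:
- I(X;Y) = H(X) - H(X|Y)
- I(X;Y) = H(Y) - H(Y|X)
- I(X;Y) = H(X) + H(Y) - H(X,Y)

Computing all quantities:
H(X) = 1.0776, H(Y) = 0.6897, H(X,Y) = 1.7376
H(X|Y) = 1.0480, H(Y|X) = 0.6601

Verification:
H(X) - H(X|Y) = 1.0776 - 1.0480 = 0.0296
H(Y) - H(Y|X) = 0.6897 - 0.6601 = 0.0296
H(X) + H(Y) - H(X,Y) = 1.0776 + 0.6897 - 1.7376 = 0.0296

All forms give I(X;Y) = 0.0296 nats. ✓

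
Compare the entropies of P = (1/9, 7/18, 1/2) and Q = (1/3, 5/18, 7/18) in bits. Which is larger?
Q

Computing entropies in bits:
H(P) = 1.3821
H(Q) = 1.5715

Distribution Q has higher entropy.

Intuition: The distribution closer to uniform (more spread out) has higher entropy.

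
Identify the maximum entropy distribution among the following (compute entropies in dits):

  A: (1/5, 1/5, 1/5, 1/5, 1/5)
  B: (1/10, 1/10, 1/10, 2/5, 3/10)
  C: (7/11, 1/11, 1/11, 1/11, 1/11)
A

For a discrete distribution over n outcomes, entropy is maximized by the uniform distribution.

Computing entropies:
H(A) = 0.6990 dits
H(B) = 0.6160 dits
H(C) = 0.5036 dits

The uniform distribution (where all probabilities equal 1/5) achieves the maximum entropy of log_10(5) = 0.6990 dits.

Distribution A has the highest entropy.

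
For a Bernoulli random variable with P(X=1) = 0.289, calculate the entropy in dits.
0.2611 dits

The binary entropy function is:
H(p) = -p log(p) - (1-p) log(1-p)

H(0.289) = -0.289 × log_10(0.289) - 0.711 × log_10(0.711)
H(0.289) = 0.2611 dits

Note: Binary entropy is maximized at p=0.5 (H=1 bit) and minimized at p=0 or p=1 (H=0).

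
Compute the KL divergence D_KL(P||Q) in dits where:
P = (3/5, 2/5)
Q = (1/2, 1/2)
0.0087 dits

KL divergence: D_KL(P||Q) = Σ p(x) log(p(x)/q(x))

Computing term by term:
  x=0: 3/5 × log_10[(3/5)/(1/2)] = 3/5 × 0.0792 = 0.0475
  x=1: 2/5 × log_10[(2/5)/(1/2)] = 2/5 × -0.0969 = -0.0388

D_KL(P||Q) = 0.0087 dits

Note: KL divergence is always non-negative and equals 0 iff P = Q.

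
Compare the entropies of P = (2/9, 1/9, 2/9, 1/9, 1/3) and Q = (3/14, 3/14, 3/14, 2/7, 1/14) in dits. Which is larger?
Q

Computing entropies in dits:
H(P) = 0.6614
H(Q) = 0.6674

Distribution Q has higher entropy.

Intuition: The distribution closer to uniform (more spread out) has higher entropy.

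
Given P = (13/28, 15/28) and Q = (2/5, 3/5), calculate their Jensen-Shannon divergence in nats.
0.0021 nats

Jensen-Shannon divergence is:
JSD(P||Q) = 0.5 × D_KL(P||M) + 0.5 × D_KL(Q||M)
where M = 0.5 × (P + Q) is the mixture distribution.

M = 0.5 × (13/28, 15/28) + 0.5 × (2/5, 3/5) = (0.432143, 0.567857)

D_KL(P||M) = 0.0021 nats
D_KL(Q||M) = 0.0021 nats

JSD(P||Q) = 0.5 × 0.0021 + 0.5 × 0.0021 = 0.0021 nats

Unlike KL divergence, JSD is symmetric and bounded: 0 ≤ JSD ≤ log(2).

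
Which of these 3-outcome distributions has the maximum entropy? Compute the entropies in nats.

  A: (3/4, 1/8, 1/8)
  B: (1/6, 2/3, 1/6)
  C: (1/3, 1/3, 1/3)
C

For a discrete distribution over n outcomes, entropy is maximized by the uniform distribution.

Computing entropies:
H(A) = 0.7356 nats
H(B) = 0.8676 nats
H(C) = 1.0986 nats

The uniform distribution (where all probabilities equal 1/3) achieves the maximum entropy of log_e(3) = 1.0986 nats.

Distribution C has the highest entropy.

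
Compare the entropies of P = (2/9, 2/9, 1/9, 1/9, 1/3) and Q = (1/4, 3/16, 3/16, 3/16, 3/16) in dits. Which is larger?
Q

Computing entropies in dits:
H(P) = 0.6614
H(Q) = 0.6958

Distribution Q has higher entropy.

Intuition: The distribution closer to uniform (more spread out) has higher entropy.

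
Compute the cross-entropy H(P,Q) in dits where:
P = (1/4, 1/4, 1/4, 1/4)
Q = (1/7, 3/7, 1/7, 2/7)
0.6506 dits

Cross-entropy: H(P,Q) = -Σ p(x) log q(x)

Alternatively: H(P,Q) = H(P) + D_KL(P||Q)
H(P) = 0.6021 dits
D_KL(P||Q) = 0.0485 dits

H(P,Q) = 0.6021 + 0.0485 = 0.6506 dits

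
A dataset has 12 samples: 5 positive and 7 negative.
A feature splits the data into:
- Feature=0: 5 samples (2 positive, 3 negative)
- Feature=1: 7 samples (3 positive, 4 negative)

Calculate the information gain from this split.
0.0006 bits

Information Gain = H(Y) - H(Y|Feature)

Before split:
P(positive) = 5/12 = 0.4167
H(Y) = 0.9799 bits

After split:
Feature=0: H = 0.9710 bits (weight = 5/12)
Feature=1: H = 0.9852 bits (weight = 7/12)
H(Y|Feature) = (5/12)×0.9710 + (7/12)×0.9852 = 0.9793 bits

Information Gain = 0.9799 - 0.9793 = 0.0006 bits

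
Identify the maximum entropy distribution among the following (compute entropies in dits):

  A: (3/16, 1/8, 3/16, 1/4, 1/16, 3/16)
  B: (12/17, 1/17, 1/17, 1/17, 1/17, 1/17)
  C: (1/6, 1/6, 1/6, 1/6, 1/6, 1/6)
C

For a discrete distribution over n outcomes, entropy is maximized by the uniform distribution.

Computing entropies:
H(A) = 0.7476 dits
H(B) = 0.4687 dits
H(C) = 0.7782 dits

The uniform distribution (where all probabilities equal 1/6) achieves the maximum entropy of log_10(6) = 0.7782 dits.

Distribution C has the highest entropy.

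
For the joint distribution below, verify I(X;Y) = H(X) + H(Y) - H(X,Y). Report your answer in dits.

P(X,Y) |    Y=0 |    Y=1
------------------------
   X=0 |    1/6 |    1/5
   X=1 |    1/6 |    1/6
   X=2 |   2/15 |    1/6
I(X;Y) = 0.0005 dits

Mutual information has multiple equivalent forms:
- I(X;Y) = H(X) - H(X|Y)
- I(X;Y) = H(Y) - H(Y|X)
- I(X;Y) = H(X) + H(Y) - H(X,Y)

Computing all quantities:
H(X) = 0.4757, H(Y) = 0.3001, H(X,Y) = 0.7752
H(X|Y) = 0.4752, H(Y|X) = 0.2996

Verification:
H(X) - H(X|Y) = 0.4757 - 0.4752 = 0.0005
H(Y) - H(Y|X) = 0.3001 - 0.2996 = 0.0005
H(X) + H(Y) - H(X,Y) = 0.4757 + 0.3001 - 0.7752 = 0.0005

All forms give I(X;Y) = 0.0005 dits. ✓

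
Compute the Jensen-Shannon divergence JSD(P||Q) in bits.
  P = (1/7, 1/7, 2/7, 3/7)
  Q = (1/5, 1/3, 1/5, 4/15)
0.0509 bits

Jensen-Shannon divergence is:
JSD(P||Q) = 0.5 × D_KL(P||M) + 0.5 × D_KL(Q||M)
where M = 0.5 × (P + Q) is the mixture distribution.

M = 0.5 × (1/7, 1/7, 2/7, 3/7) + 0.5 × (1/5, 1/3, 1/5, 4/15) = (6/35, 5/21, 0.242857, 0.347619)

D_KL(P||M) = 0.0536 bits
D_KL(Q||M) = 0.0483 bits

JSD(P||Q) = 0.5 × 0.0536 + 0.5 × 0.0483 = 0.0509 bits

Unlike KL divergence, JSD is symmetric and bounded: 0 ≤ JSD ≤ log(2).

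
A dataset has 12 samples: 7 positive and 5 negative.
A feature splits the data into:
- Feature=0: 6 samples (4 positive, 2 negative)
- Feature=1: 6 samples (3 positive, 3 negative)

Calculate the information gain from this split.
0.0207 bits

Information Gain = H(Y) - H(Y|Feature)

Before split:
P(positive) = 7/12 = 0.5833
H(Y) = 0.9799 bits

After split:
Feature=0: H = 0.9183 bits (weight = 6/12)
Feature=1: H = 1.0000 bits (weight = 6/12)
H(Y|Feature) = (6/12)×0.9183 + (6/12)×1.0000 = 0.9591 bits

Information Gain = 0.9799 - 0.9591 = 0.0207 bits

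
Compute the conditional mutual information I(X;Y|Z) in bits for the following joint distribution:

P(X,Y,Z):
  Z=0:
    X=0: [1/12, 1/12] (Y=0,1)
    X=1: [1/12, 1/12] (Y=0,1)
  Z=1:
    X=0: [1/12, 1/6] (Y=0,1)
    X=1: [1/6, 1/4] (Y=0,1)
0.0022 bits

Conditional mutual information: I(X;Y|Z) = H(X|Z) + H(Y|Z) - H(X,Y|Z)

H(Z) = 0.9183
H(X,Z) = 1.8879 → H(X|Z) = 0.9696
H(Y,Z) = 1.8879 → H(Y|Z) = 0.9696
H(X,Y,Z) = 2.8554 → H(X,Y|Z) = 1.9371

I(X;Y|Z) = 0.9696 + 0.9696 - 1.9371 = 0.0022 bits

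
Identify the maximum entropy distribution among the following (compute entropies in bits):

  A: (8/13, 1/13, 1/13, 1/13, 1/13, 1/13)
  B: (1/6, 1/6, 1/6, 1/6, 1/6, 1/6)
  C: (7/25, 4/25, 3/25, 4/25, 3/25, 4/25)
B

For a discrete distribution over n outcomes, entropy is maximized by the uniform distribution.

Computing entropies:
H(A) = 1.8543 bits
H(B) = 2.5850 bits
H(C) = 2.5174 bits

The uniform distribution (where all probabilities equal 1/6) achieves the maximum entropy of log_2(6) = 2.5850 bits.

Distribution B has the highest entropy.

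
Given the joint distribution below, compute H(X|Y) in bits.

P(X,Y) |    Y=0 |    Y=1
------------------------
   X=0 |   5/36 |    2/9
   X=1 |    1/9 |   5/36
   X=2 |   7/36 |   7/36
1.5532 bits

Using the chain rule: H(X|Y) = H(X,Y) - H(Y)

First, compute H(X,Y) = 2.5443 bits

Marginal P(Y) = (4/9, 5/9)
H(Y) = 0.9911 bits

H(X|Y) = H(X,Y) - H(Y) = 2.5443 - 0.9911 = 1.5532 bits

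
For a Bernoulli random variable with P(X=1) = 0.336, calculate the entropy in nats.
0.6383 nats

The binary entropy function is:
H(p) = -p log(p) - (1-p) log(1-p)

H(0.336) = -0.336 × log_e(0.336) - 0.664 × log_e(0.664)
H(0.336) = 0.6383 nats

Note: Binary entropy is maximized at p=0.5 (H=1 bit) and minimized at p=0 or p=1 (H=0).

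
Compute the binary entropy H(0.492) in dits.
0.3010 dits

The binary entropy function is:
H(p) = -p log(p) - (1-p) log(1-p)

H(0.492) = -0.492 × log_10(0.492) - 0.508 × log_10(0.508)
H(0.492) = 0.3010 dits

Note: Binary entropy is maximized at p=0.5 (H=1 bit) and minimized at p=0 or p=1 (H=0).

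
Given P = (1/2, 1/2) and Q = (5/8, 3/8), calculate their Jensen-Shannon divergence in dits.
0.0035 dits

Jensen-Shannon divergence is:
JSD(P||Q) = 0.5 × D_KL(P||M) + 0.5 × D_KL(Q||M)
where M = 0.5 × (P + Q) is the mixture distribution.

M = 0.5 × (1/2, 1/2) + 0.5 × (5/8, 3/8) = (9/16, 7/16)

D_KL(P||M) = 0.0034 dits
D_KL(Q||M) = 0.0035 dits

JSD(P||Q) = 0.5 × 0.0034 + 0.5 × 0.0035 = 0.0035 dits

Unlike KL divergence, JSD is symmetric and bounded: 0 ≤ JSD ≤ log(2).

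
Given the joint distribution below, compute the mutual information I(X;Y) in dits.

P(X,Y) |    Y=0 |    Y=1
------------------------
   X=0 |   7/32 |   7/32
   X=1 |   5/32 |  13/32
0.0113 dits

Mutual information: I(X;Y) = H(X) + H(Y) - H(X,Y)

Marginals:
P(X) = (7/16, 9/16), H(X) = 0.2976 dits
P(Y) = (3/8, 5/8), H(Y) = 0.2873 dits

Joint entropy: H(X,Y) = 0.5737 dits

I(X;Y) = 0.2976 + 0.2873 - 0.5737 = 0.0113 dits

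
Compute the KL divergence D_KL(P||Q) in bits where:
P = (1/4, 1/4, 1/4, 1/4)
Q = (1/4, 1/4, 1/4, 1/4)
0.0000 bits

KL divergence: D_KL(P||Q) = Σ p(x) log(p(x)/q(x))

Computing term by term:
  x=0: 1/4 × log_2[(1/4)/(1/4)] = 1/4 × 0.0000 = 0.0000
  x=1: 1/4 × log_2[(1/4)/(1/4)] = 1/4 × 0.0000 = 0.0000
  x=2: 1/4 × log_2[(1/4)/(1/4)] = 1/4 × 0.0000 = 0.0000
  x=3: 1/4 × log_2[(1/4)/(1/4)] = 1/4 × 0.0000 = 0.0000

D_KL(P||Q) = 0.0000 bits

Note: KL divergence is always non-negative and equals 0 iff P = Q.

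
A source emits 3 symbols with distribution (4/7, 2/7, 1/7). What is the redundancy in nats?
0.1429 nats

Redundancy measures how far a source is from maximum entropy:
R = H_max - H(X)

Maximum entropy for 3 symbols: H_max = log_e(3) = 1.0986 nats
Actual entropy: H(X) = 0.9557 nats
Redundancy: R = 1.0986 - 0.9557 = 0.1429 nats

This redundancy represents potential for compression: the source could be compressed by 0.1429 nats per symbol.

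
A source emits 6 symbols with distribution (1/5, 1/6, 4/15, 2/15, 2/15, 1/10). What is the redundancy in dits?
0.0222 dits

Redundancy measures how far a source is from maximum entropy:
R = H_max - H(X)

Maximum entropy for 6 symbols: H_max = log_10(6) = 0.7782 dits
Actual entropy: H(X) = 0.7559 dits
Redundancy: R = 0.7782 - 0.7559 = 0.0222 dits

This redundancy represents potential for compression: the source could be compressed by 0.0222 dits per symbol.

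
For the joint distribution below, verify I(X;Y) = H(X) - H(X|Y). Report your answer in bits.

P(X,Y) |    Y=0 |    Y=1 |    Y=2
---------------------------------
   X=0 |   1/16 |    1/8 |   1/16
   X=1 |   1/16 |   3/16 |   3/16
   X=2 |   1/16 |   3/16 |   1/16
I(X;Y) = 0.0399 bits

Mutual information has multiple equivalent forms:
- I(X;Y) = H(X) - H(X|Y)
- I(X;Y) = H(Y) - H(Y|X)
- I(X;Y) = H(X) + H(Y) - H(X,Y)

Computing all quantities:
H(X) = 1.5462, H(Y) = 1.4772, H(X,Y) = 2.9835
H(X|Y) = 1.5062, H(Y|X) = 1.4373

Verification:
H(X) - H(X|Y) = 1.5462 - 1.5062 = 0.0399
H(Y) - H(Y|X) = 1.4772 - 1.4373 = 0.0399
H(X) + H(Y) - H(X,Y) = 1.5462 + 1.4772 - 2.9835 = 0.0399

All forms give I(X;Y) = 0.0399 bits. ✓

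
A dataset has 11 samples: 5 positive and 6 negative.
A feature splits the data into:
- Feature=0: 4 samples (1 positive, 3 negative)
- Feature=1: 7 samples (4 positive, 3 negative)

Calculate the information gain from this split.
0.0721 bits

Information Gain = H(Y) - H(Y|Feature)

Before split:
P(positive) = 5/11 = 0.4545
H(Y) = 0.9940 bits

After split:
Feature=0: H = 0.8113 bits (weight = 4/11)
Feature=1: H = 0.9852 bits (weight = 7/11)
H(Y|Feature) = (4/11)×0.8113 + (7/11)×0.9852 = 0.9220 bits

Information Gain = 0.9940 - 0.9220 = 0.0721 bits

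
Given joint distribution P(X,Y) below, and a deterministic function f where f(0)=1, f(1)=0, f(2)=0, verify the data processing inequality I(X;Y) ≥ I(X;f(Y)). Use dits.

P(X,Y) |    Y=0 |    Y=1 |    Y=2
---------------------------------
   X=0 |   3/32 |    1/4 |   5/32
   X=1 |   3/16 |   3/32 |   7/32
I(X;Y) = 0.0252, I(X;f(Y)) = 0.0096, inequality holds: 0.0252 ≥ 0.0096

Data Processing Inequality: For any Markov chain X → Y → Z, we have I(X;Y) ≥ I(X;Z).

Here Z = f(Y) is a deterministic function of Y, forming X → Y → Z.

Original I(X;Y) = 0.0252 dits

After applying f:
P(X,Z) where Z=f(Y):
- P(X,Z=0) = P(X,Y=1) + P(X,Y=2)
- P(X,Z=1) = P(X,Y=0)

I(X;Z) = I(X;f(Y)) = 0.0096 dits

Verification: 0.0252 ≥ 0.0096 ✓

Information cannot be created by processing; the function f can only lose information about X.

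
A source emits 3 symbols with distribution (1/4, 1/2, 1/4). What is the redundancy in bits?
0.0850 bits

Redundancy measures how far a source is from maximum entropy:
R = H_max - H(X)

Maximum entropy for 3 symbols: H_max = log_2(3) = 1.5850 bits
Actual entropy: H(X) = 1.5000 bits
Redundancy: R = 1.5850 - 1.5000 = 0.0850 bits

This redundancy represents potential for compression: the source could be compressed by 0.0850 bits per symbol.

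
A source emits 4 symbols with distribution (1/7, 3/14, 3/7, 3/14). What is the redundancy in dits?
0.0369 dits

Redundancy measures how far a source is from maximum entropy:
R = H_max - H(X)

Maximum entropy for 4 symbols: H_max = log_10(4) = 0.6021 dits
Actual entropy: H(X) = 0.5651 dits
Redundancy: R = 0.6021 - 0.5651 = 0.0369 dits

This redundancy represents potential for compression: the source could be compressed by 0.0369 dits per symbol.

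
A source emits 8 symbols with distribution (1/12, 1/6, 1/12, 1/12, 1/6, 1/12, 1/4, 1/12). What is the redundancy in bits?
0.1446 bits

Redundancy measures how far a source is from maximum entropy:
R = H_max - H(X)

Maximum entropy for 8 symbols: H_max = log_2(8) = 3.0000 bits
Actual entropy: H(X) = 2.8554 bits
Redundancy: R = 3.0000 - 2.8554 = 0.1446 bits

This redundancy represents potential for compression: the source could be compressed by 0.1446 bits per symbol.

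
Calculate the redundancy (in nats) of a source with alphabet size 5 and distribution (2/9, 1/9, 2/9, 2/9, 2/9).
0.0283 nats

Redundancy measures how far a source is from maximum entropy:
R = H_max - H(X)

Maximum entropy for 5 symbols: H_max = log_e(5) = 1.6094 nats
Actual entropy: H(X) = 1.5811 nats
Redundancy: R = 1.6094 - 1.5811 = 0.0283 nats

This redundancy represents potential for compression: the source could be compressed by 0.0283 nats per symbol.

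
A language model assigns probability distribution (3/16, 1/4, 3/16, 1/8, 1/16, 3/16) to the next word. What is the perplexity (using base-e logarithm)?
5.5924

Perplexity is e^H (or exp(H) for natural log).

First, H = -Σ p log p = 1.7214 nats
Perplexity = e^1.7214 = 5.5924

Interpretation: The model's uncertainty is equivalent to choosing uniformly among 5.6 options.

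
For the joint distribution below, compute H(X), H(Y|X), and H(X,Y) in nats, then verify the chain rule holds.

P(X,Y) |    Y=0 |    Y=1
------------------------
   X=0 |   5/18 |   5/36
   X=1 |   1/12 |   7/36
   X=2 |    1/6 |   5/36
H(X,Y) = 1.7283, H(X) = 1.0829, H(Y|X) = 0.6454 (all in nats)

Chain rule: H(X,Y) = H(X) + H(Y|X)

Left side — joint entropy directly:
H(X,Y) = -Σ p(x,y) log p(x,y) = 1.7283 nats

Right side — compute H(Y|X) from the conditional distributions:
P(X) = (5/12, 5/18, 11/36), so H(X) = 1.0829 nats
H(Y|X) = Σ_x P(X=x) · H(Y|X=x):
  P(Y|X=0) = (2/3, 1/3), H(Y|X=0) = 0.6365, weight P(X=0) = 5/12
  P(Y|X=1) = (3/10, 7/10), H(Y|X=1) = 0.6109, weight P(X=1) = 5/18
  P(Y|X=2) = (6/11, 5/11), H(Y|X=2) = 0.6890, weight P(X=2) = 11/36
H(Y|X) = 0.6454 nats

H(X) + H(Y|X) = 1.0829 + 0.6454 = 1.7283 nats

Both sides equal 1.7283 nats. ✓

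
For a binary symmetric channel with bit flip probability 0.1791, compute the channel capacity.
0.3219 bits

For a binary symmetric channel (BSC) with error probability p:
Capacity C = 1 - H(p) bits per symbol

where H(p) = -p log₂(p) - (1-p) log₂(1-p) is the binary entropy function.

H(0.1791) = 0.6781 bits
C = 1 - 0.6781 = 0.3219 bits per symbol

This means we can reliably transmit up to 0.3219 bits of information per channel use.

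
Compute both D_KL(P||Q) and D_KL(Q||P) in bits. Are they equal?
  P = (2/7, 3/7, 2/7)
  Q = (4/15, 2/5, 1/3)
D_KL(P||Q) = 0.0076, D_KL(Q||P) = 0.0078

KL divergence is not symmetric: D_KL(P||Q) ≠ D_KL(Q||P) in general.

D_KL(P||Q) = 0.0076 bits
D_KL(Q||P) = 0.0078 bits

No, they are not equal!

This asymmetry is why KL divergence is not a true distance metric.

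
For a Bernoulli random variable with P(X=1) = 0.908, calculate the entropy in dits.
0.1334 dits

The binary entropy function is:
H(p) = -p log(p) - (1-p) log(1-p)

H(0.908) = -0.908 × log_10(0.908) - 0.092 × log_10(0.092)
H(0.908) = 0.1334 dits

Note: Binary entropy is maximized at p=0.5 (H=1 bit) and minimized at p=0 or p=1 (H=0).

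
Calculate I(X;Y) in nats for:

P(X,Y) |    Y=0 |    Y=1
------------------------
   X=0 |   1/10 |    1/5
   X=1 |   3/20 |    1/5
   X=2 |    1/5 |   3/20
0.0191 nats

Mutual information: I(X;Y) = H(X) + H(Y) - H(X,Y)

Marginals:
P(X) = (3/10, 7/20, 7/20), H(X) = 1.0961 nats
P(Y) = (9/20, 11/20), H(Y) = 0.6881 nats

Joint entropy: H(X,Y) = 1.7651 nats

I(X;Y) = 1.0961 + 0.6881 - 1.7651 = 0.0191 nats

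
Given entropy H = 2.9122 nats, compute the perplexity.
18.3972

Perplexity is e^H (or exp(H) for natural log).

H = 2.9122 nats
Perplexity = e^2.9122 = 18.3972

Interpretation: The model's uncertainty is equivalent to choosing uniformly among 18.4 options.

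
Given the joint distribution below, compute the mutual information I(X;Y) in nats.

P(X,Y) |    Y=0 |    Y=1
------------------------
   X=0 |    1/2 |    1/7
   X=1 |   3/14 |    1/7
0.0174 nats

Mutual information: I(X;Y) = H(X) + H(Y) - H(X,Y)

Marginals:
P(X) = (9/14, 5/14), H(X) = 0.6518 nats
P(Y) = (5/7, 2/7), H(Y) = 0.5983 nats

Joint entropy: H(X,Y) = 1.2326 nats

I(X;Y) = 0.6518 + 0.5983 - 1.2326 = 0.0174 nats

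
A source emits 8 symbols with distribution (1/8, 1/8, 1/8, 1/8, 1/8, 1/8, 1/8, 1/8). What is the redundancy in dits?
0.0000 dits

Redundancy measures how far a source is from maximum entropy:
R = H_max - H(X)

Maximum entropy for 8 symbols: H_max = log_10(8) = 0.9031 dits
Actual entropy: H(X) = 0.9031 dits
Redundancy: R = 0.9031 - 0.9031 = 0.0000 dits

This redundancy represents potential for compression: the source could be compressed by 0.0000 dits per symbol.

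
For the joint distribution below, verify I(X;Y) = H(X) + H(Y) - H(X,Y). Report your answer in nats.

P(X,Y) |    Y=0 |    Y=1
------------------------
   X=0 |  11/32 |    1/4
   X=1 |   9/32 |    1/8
I(X;Y) = 0.0067 nats

Mutual information has multiple equivalent forms:
- I(X;Y) = H(X) - H(X|Y)
- I(X;Y) = H(Y) - H(Y|X)
- I(X;Y) = H(X) + H(Y) - H(X,Y)

Computing all quantities:
H(X) = 0.6755, H(Y) = 0.6616, H(X,Y) = 1.3303
H(X|Y) = 0.6688, H(Y|X) = 0.6549

Verification:
H(X) - H(X|Y) = 0.6755 - 0.6688 = 0.0067
H(Y) - H(Y|X) = 0.6616 - 0.6549 = 0.0067
H(X) + H(Y) - H(X,Y) = 0.6755 + 0.6616 - 1.3303 = 0.0067

All forms give I(X;Y) = 0.0067 nats. ✓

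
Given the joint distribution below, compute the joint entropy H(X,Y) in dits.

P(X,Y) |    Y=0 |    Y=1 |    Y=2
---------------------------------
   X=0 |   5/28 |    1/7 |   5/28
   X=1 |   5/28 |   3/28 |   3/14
0.7688 dits

Joint entropy is H(X,Y) = -Σ_{x,y} p(x,y) log p(x,y).

Summing over all non-zero entries:
H(X,Y) = -[5/28·log_10(5/28) + 1/7·log_10(1/7) + 5/28·log_10(5/28) + 5/28·log_10(5/28) + 3/28·log_10(3/28) + 3/14·log_10(3/14)]
H(X,Y) = 0.7688 dits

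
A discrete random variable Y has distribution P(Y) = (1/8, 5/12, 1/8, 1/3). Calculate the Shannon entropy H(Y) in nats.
1.2508 nats

Shannon entropy is H(X) = -Σ p(x) log p(x).

For P = (1/8, 5/12, 1/8, 1/3):
H = -1/8 × log_e(1/8) -5/12 × log_e(5/12) -1/8 × log_e(1/8) -1/3 × log_e(1/3)
H = 1.2508 nats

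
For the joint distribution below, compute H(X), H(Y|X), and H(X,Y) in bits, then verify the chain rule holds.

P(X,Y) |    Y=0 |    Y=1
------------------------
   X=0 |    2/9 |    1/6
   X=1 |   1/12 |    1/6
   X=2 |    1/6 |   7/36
H(X,Y) = 2.5328, H(X) = 1.5605, H(Y|X) = 0.9723 (all in bits)

Chain rule: H(X,Y) = H(X) + H(Y|X)

Left side — joint entropy directly:
H(X,Y) = -Σ p(x,y) log p(x,y) = 2.5328 bits

Right side — compute H(Y|X) from the conditional distributions:
P(X) = (7/18, 1/4, 13/36), so H(X) = 1.5605 bits
H(Y|X) = Σ_x P(X=x) · H(Y|X=x):
  P(Y|X=0) = (4/7, 3/7), H(Y|X=0) = 0.9852, weight P(X=0) = 7/18
  P(Y|X=1) = (1/3, 2/3), H(Y|X=1) = 0.9183, weight P(X=1) = 1/4
  P(Y|X=2) = (6/13, 7/13), H(Y|X=2) = 0.9957, weight P(X=2) = 13/36
H(Y|X) = 0.9723 bits

H(X) + H(Y|X) = 1.5605 + 0.9723 = 2.5328 bits

Both sides equal 2.5328 bits. ✓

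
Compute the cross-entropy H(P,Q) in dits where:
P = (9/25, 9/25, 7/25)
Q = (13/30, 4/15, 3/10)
0.4838 dits

Cross-entropy: H(P,Q) = -Σ p(x) log q(x)

Alternatively: H(P,Q) = H(P) + D_KL(P||Q)
H(P) = 0.4743 dits
D_KL(P||Q) = 0.0095 dits

H(P,Q) = 0.4743 + 0.0095 = 0.4838 dits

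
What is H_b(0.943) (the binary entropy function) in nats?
0.2186 nats

The binary entropy function is:
H(p) = -p log(p) - (1-p) log(1-p)

H(0.943) = -0.943 × log_e(0.943) - 0.057 × log_e(0.057)
H(0.943) = 0.2186 nats

Note: Binary entropy is maximized at p=0.5 (H=1 bit) and minimized at p=0 or p=1 (H=0).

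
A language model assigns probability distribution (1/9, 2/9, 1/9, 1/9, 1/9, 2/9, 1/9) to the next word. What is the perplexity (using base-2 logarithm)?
6.6138

Perplexity is 2^H (or exp(H) for natural log).

First, H = -Σ p log p = 2.7255 bits
Perplexity = 2^2.7255 = 6.6138

Interpretation: The model's uncertainty is equivalent to choosing uniformly among 6.6 options.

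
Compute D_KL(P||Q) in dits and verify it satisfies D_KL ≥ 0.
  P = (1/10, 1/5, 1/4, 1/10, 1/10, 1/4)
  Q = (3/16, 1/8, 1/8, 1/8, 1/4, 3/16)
0.0705 dits

KL divergence satisfies the Gibbs inequality: D_KL(P||Q) ≥ 0 for all distributions P, Q.

D_KL(P||Q) = Σ p(x) log(p(x)/q(x))
Term by term:
  x=0: 1/10 × log_10[(1/10)/(3/16)] = -0.0273
  x=1: 1/5 × log_10[(1/5)/(1/8)] = 0.0408
  x=2: 1/4 × log_10[(1/4)/(1/8)] = 0.0753
  x=3: 1/10 × log_10[(1/10)/(1/8)] = -0.0097
  x=4: 1/10 × log_10[(1/10)/(1/4)] = -0.0398
  x=5: 1/4 × log_10[(1/4)/(3/16)] = 0.0312
D_KL(P||Q) = 0.0705 dits

D_KL(P||Q) = 0.0705 ≥ 0 ✓

This non-negativity is a fundamental property: relative entropy cannot be negative because it measures how different Q is from P.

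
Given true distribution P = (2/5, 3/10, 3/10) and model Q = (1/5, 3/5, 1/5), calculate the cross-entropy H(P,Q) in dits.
0.5558 dits

Cross-entropy: H(P,Q) = -Σ p(x) log q(x)

Alternatively: H(P,Q) = H(P) + D_KL(P||Q)
H(P) = 0.4729 dits
D_KL(P||Q) = 0.0829 dits

H(P,Q) = 0.4729 + 0.0829 = 0.5558 dits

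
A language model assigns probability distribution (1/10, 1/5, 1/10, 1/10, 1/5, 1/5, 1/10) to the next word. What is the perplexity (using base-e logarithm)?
6.5975

Perplexity is e^H (or exp(H) for natural log).

First, H = -Σ p log p = 1.8867 nats
Perplexity = e^1.8867 = 6.5975

Interpretation: The model's uncertainty is equivalent to choosing uniformly among 6.6 options.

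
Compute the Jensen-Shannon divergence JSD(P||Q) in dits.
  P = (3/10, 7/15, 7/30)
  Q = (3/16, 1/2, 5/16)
0.0042 dits

Jensen-Shannon divergence is:
JSD(P||Q) = 0.5 × D_KL(P||M) + 0.5 × D_KL(Q||M)
where M = 0.5 × (P + Q) is the mixture distribution.

M = 0.5 × (3/10, 7/15, 7/30) + 0.5 × (3/16, 1/2, 5/16) = (0.24375, 0.483333, 0.272917)

D_KL(P||M) = 0.0041 dits
D_KL(Q||M) = 0.0044 dits

JSD(P||Q) = 0.5 × 0.0041 + 0.5 × 0.0044 = 0.0042 dits

Unlike KL divergence, JSD is symmetric and bounded: 0 ≤ JSD ≤ log(2).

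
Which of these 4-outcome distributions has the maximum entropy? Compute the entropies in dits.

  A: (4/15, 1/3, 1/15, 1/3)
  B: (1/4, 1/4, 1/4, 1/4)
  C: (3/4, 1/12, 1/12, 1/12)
B

For a discrete distribution over n outcomes, entropy is maximized by the uniform distribution.

Computing entropies:
H(A) = 0.5496 dits
H(B) = 0.6021 dits
H(C) = 0.3635 dits

The uniform distribution (where all probabilities equal 1/4) achieves the maximum entropy of log_10(4) = 0.6021 dits.

Distribution B has the highest entropy.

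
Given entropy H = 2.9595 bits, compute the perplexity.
7.7785

Perplexity is 2^H (or exp(H) for natural log).

H = 2.9595 bits
Perplexity = 2^2.9595 = 7.7785

Interpretation: The model's uncertainty is equivalent to choosing uniformly among 7.8 options.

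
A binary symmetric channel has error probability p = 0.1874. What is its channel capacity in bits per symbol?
0.3040 bits

For a binary symmetric channel (BSC) with error probability p:
Capacity C = 1 - H(p) bits per symbol

where H(p) = -p log₂(p) - (1-p) log₂(1-p) is the binary entropy function.

H(0.1874) = 0.6960 bits
C = 1 - 0.6960 = 0.3040 bits per symbol

This means we can reliably transmit up to 0.3040 bits of information per channel use.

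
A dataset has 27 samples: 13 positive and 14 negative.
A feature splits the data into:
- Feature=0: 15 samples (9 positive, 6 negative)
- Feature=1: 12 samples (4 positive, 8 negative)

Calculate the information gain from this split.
0.0515 bits

Information Gain = H(Y) - H(Y|Feature)

Before split:
P(positive) = 13/27 = 0.4815
H(Y) = 0.9990 bits

After split:
Feature=0: H = 0.9710 bits (weight = 15/27)
Feature=1: H = 0.9183 bits (weight = 12/27)
H(Y|Feature) = (15/27)×0.9710 + (12/27)×0.9183 = 0.9475 bits

Information Gain = 0.9990 - 0.9475 = 0.0515 bits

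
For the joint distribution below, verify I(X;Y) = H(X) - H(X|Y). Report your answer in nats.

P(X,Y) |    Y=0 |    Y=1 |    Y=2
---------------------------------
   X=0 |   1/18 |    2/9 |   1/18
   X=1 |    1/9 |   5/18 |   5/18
I(X;Y) = 0.0368 nats

Mutual information has multiple equivalent forms:
- I(X;Y) = H(X) - H(X|Y)
- I(X;Y) = H(Y) - H(Y|X)
- I(X;Y) = H(X) + H(Y) - H(X,Y)

Computing all quantities:
H(X) = 0.6365, H(Y) = 1.0114, H(X,Y) = 1.6112
H(X|Y) = 0.5998, H(Y|X) = 0.9746

Verification:
H(X) - H(X|Y) = 0.6365 - 0.5998 = 0.0368
H(Y) - H(Y|X) = 1.0114 - 0.9746 = 0.0368
H(X) + H(Y) - H(X,Y) = 0.6365 + 1.0114 - 1.6112 = 0.0368

All forms give I(X;Y) = 0.0368 nats. ✓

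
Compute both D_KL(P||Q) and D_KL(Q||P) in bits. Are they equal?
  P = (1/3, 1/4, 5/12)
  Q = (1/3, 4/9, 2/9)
D_KL(P||Q) = 0.1704, D_KL(Q||P) = 0.1674

KL divergence is not symmetric: D_KL(P||Q) ≠ D_KL(Q||P) in general.

D_KL(P||Q) = 0.1704 bits
D_KL(Q||P) = 0.1674 bits

No, they are not equal!

This asymmetry is why KL divergence is not a true distance metric.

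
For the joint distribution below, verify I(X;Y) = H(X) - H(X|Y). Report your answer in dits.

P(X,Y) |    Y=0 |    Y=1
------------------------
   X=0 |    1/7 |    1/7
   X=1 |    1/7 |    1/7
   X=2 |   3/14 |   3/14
I(X;Y) = 0.0000 dits

Mutual information has multiple equivalent forms:
- I(X;Y) = H(X) - H(X|Y)
- I(X;Y) = H(Y) - H(Y|X)
- I(X;Y) = H(X) + H(Y) - H(X,Y)

Computing all quantities:
H(X) = 0.4686, H(Y) = 0.3010, H(X,Y) = 0.7696
H(X|Y) = 0.4686, H(Y|X) = 0.3010

Verification:
H(X) - H(X|Y) = 0.4686 - 0.4686 = 0.0000
H(Y) - H(Y|X) = 0.3010 - 0.3010 = 0.0000
H(X) + H(Y) - H(X,Y) = 0.4686 + 0.3010 - 0.7696 = 0.0000

All forms give I(X;Y) = 0.0000 dits. ✓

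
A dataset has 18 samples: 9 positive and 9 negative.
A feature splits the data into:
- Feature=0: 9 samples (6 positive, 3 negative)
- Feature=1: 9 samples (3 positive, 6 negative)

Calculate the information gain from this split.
0.0817 bits

Information Gain = H(Y) - H(Y|Feature)

Before split:
P(positive) = 9/18 = 0.5000
H(Y) = 1.0000 bits

After split:
Feature=0: H = 0.9183 bits (weight = 9/18)
Feature=1: H = 0.9183 bits (weight = 9/18)
H(Y|Feature) = (9/18)×0.9183 + (9/18)×0.9183 = 0.9183 bits

Information Gain = 1.0000 - 0.9183 = 0.0817 bits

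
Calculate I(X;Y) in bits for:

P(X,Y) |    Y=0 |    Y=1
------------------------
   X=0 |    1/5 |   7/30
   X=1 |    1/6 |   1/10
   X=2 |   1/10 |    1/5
0.0353 bits

Mutual information: I(X;Y) = H(X) + H(Y) - H(X,Y)

Marginals:
P(X) = (13/30, 4/15, 3/10), H(X) = 1.5524 bits
P(Y) = (7/15, 8/15), H(Y) = 0.9968 bits

Joint entropy: H(X,Y) = 2.5139 bits

I(X;Y) = 1.5524 + 0.9968 - 2.5139 = 0.0353 bits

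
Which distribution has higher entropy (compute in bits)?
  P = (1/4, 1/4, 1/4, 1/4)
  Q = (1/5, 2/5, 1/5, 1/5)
P

Computing entropies in bits:
H(P) = 2.0000
H(Q) = 1.9219

Distribution P has higher entropy.

Intuition: The distribution closer to uniform (more spread out) has higher entropy.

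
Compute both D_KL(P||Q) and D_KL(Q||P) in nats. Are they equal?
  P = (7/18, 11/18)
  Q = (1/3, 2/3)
D_KL(P||Q) = 0.0068, D_KL(Q||P) = 0.0066

KL divergence is not symmetric: D_KL(P||Q) ≠ D_KL(Q||P) in general.

D_KL(P||Q) = 0.0068 nats
D_KL(Q||P) = 0.0066 nats

No, they are not equal!

This asymmetry is why KL divergence is not a true distance metric.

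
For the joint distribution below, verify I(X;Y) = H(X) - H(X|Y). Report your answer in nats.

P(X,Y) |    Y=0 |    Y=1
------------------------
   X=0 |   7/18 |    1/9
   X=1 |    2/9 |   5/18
I(X;Y) = 0.0599 nats

Mutual information has multiple equivalent forms:
- I(X;Y) = H(X) - H(X|Y)
- I(X;Y) = H(Y) - H(Y|X)
- I(X;Y) = H(X) + H(Y) - H(X,Y)

Computing all quantities:
H(X) = 0.6931, H(Y) = 0.6682, H(X,Y) = 1.3015
H(X|Y) = 0.6332, H(Y|X) = 0.6083

Verification:
H(X) - H(X|Y) = 0.6931 - 0.6332 = 0.0599
H(Y) - H(Y|X) = 0.6682 - 0.6083 = 0.0599
H(X) + H(Y) - H(X,Y) = 0.6931 + 0.6682 - 1.3015 = 0.0599

All forms give I(X;Y) = 0.0599 nats. ✓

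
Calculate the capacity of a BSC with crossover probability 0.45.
0.0072 bits

For a binary symmetric channel (BSC) with error probability p:
Capacity C = 1 - H(p) bits per symbol

where H(p) = -p log₂(p) - (1-p) log₂(1-p) is the binary entropy function.

H(0.45) = 0.9928 bits
C = 1 - 0.9928 = 0.0072 bits per symbol

This means we can reliably transmit up to 0.0072 bits of information per channel use.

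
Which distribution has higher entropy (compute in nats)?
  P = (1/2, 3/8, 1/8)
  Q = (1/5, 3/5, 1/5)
P

Computing entropies in nats:
H(P) = 0.9743
H(Q) = 0.9503

Distribution P has higher entropy.

Intuition: The distribution closer to uniform (more spread out) has higher entropy.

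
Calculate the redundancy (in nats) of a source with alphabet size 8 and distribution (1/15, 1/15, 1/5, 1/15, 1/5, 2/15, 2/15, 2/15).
0.0881 nats

Redundancy measures how far a source is from maximum entropy:
R = H_max - H(X)

Maximum entropy for 8 symbols: H_max = log_e(8) = 2.0794 nats
Actual entropy: H(X) = 1.9913 nats
Redundancy: R = 2.0794 - 1.9913 = 0.0881 nats

This redundancy represents potential for compression: the source could be compressed by 0.0881 nats per symbol.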